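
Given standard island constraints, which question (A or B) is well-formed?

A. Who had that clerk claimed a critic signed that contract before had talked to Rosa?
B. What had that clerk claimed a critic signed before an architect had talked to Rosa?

B

In A, the wh-phrase is extracted from inside an adjunct island (introduced by "before"), which blocks movement.
In B, the extraction path crosses only that-complement boundaries, which are transparent.
So B is grammatical.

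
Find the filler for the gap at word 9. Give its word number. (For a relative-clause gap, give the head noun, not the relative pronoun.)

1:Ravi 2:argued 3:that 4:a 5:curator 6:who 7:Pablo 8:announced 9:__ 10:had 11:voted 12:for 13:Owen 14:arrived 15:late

The gap at 9 is the subject of "voted", inside a relative clause.
The relative pronoun is "who" (word 6); it is bound by the head noun immediately before it.
Its filler is the head noun "curator", at word 5.

5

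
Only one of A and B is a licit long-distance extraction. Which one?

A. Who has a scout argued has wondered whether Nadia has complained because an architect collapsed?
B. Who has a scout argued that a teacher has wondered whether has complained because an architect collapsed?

A

In B, the wh-phrase is extracted from inside a wh-island (introduced by "whether"), which blocks movement.
In A, the extraction path crosses only that-complement boundaries, which are transparent.
So A is grammatical.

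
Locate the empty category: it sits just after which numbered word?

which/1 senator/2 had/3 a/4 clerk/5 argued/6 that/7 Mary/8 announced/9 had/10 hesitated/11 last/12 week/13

The displaced element is "which senator" (word 2).
It is linked across 2 clause boundaries (that → Ø).
It functions as the subject of "hesitated", so the gap sits immediately after word 9 ("announced").
Base order: A clerk had argued that Mary announced that which senator had hesitated last week.

9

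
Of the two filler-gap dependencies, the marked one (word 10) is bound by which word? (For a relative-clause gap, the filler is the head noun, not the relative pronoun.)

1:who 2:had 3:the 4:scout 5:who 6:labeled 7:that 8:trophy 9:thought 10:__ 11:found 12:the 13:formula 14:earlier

1

The marked gap is the subject of "found".
Its filler is the fronted wh-phrase "who", at word 1.
(The other dependency links word 4 to a gap after word 5.)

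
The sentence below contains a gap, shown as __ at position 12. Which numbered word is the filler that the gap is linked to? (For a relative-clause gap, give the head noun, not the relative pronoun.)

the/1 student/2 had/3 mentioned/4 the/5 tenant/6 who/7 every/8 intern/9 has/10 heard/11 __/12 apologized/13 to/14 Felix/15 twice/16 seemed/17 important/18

The gap at 12 is the subject of "apologized", inside a relative clause.
The relative pronoun is "who" (word 7); it is bound by the head noun immediately before it.
Its filler is the head noun "tenant", at word 6.

6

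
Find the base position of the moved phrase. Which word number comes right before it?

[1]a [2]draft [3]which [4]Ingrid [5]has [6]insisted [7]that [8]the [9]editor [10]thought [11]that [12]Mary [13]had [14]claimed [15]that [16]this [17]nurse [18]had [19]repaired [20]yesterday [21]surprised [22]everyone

19

The displaced element is "a draft" (word 2).
It is linked across 3 clause boundaries (that → that → that).
It functions as the direct object of "repaired", so the gap sits immediately after word 19 ("repaired").
Base order: Ingrid has insisted that the editor thought that Mary had claimed that this nurse had repaired a draft yesterday.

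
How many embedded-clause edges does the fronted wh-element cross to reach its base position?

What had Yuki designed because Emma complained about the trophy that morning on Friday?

0

"what" originates inside the matrix clause — no clause boundary is crossed.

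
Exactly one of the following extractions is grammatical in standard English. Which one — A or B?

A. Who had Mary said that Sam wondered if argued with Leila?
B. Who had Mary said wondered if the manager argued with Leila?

In A, the wh-phrase is extracted from inside a wh-island (introduced by "if"), which blocks movement.
In B, the extraction path crosses only that-complement boundaries, which are transparent.
So B is grammatical.

B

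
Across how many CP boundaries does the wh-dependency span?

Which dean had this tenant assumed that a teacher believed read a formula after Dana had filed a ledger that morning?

"which dean" is extracted from the subject of "read".
Boundaries crossed, outermost first: [that], [Ø] — 2 in total.

2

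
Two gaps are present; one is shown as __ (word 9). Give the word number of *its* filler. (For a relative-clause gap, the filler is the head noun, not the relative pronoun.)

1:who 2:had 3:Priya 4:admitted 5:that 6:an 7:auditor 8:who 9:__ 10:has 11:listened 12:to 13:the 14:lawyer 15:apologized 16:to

7

The marked gap is inside the relative clause, the subject of "listened".
Its filler is the head noun "auditor" (via "who"), at word 7.
(The other dependency links word 1 to a gap after word 16.)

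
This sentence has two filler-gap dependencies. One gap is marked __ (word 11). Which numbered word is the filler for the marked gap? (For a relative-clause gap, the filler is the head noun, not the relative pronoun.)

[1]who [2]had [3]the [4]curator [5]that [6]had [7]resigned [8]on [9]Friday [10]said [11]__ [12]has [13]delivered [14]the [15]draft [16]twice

The marked gap is the subject of "delivered".
Its filler is the fronted wh-phrase "who", at word 1.
(The other dependency links word 4 to a gap after word 5.)

1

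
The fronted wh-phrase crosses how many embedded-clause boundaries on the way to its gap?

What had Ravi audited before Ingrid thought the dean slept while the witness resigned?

"what" originates inside the matrix clause — no clause boundary is crossed.

0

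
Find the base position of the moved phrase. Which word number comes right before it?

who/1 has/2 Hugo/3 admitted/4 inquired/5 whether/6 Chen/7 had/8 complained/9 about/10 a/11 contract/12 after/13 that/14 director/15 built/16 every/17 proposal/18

4

The displaced element is "who" (word 1).
It is linked across 1 clause boundary (Ø).
It functions as the subject of "inquired", so the gap sits immediately after word 4 ("admitted").
Base order: Hugo has admitted who inquired whether Chen had complained about a contract after that director built every proposal.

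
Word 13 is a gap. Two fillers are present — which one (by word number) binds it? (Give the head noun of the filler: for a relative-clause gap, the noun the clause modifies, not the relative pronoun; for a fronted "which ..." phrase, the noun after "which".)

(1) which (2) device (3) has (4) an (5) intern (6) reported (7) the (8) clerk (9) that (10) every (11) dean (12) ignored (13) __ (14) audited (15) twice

The marked gap is inside the relative clause, the direct object of "ignored".
Its filler is the head noun "clerk" (via "that"), at word 8.
(The other dependency links word 2 to a gap after word 14.)

8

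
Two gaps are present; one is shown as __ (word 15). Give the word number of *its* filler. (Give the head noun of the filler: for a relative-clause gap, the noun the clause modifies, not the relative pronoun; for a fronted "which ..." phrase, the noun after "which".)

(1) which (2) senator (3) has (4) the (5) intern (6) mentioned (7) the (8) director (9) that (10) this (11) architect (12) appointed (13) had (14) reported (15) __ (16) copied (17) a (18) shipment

The marked gap is the subject of "copied".
Its filler is the fronted wh-phrase "which senator", at word 2.
(The other dependency links word 8 to a gap after word 12.)

2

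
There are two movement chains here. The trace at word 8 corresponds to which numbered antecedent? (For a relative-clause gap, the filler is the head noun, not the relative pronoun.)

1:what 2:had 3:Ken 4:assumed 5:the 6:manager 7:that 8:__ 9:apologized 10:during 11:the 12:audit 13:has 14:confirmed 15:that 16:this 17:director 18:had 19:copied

The marked gap is inside the relative clause, the subject of "apologized".
Its filler is the head noun "manager" (via "that"), at word 6.
(The other dependency links word 1 to a gap after word 19.)

6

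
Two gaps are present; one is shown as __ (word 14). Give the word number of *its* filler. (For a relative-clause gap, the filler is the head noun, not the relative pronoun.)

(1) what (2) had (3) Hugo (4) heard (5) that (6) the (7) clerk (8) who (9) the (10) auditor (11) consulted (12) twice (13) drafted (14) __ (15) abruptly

1

The marked gap is the direct object of "drafted".
Its filler is the fronted wh-phrase "what", at word 1.
(The other dependency links word 7 to a gap after word 11.)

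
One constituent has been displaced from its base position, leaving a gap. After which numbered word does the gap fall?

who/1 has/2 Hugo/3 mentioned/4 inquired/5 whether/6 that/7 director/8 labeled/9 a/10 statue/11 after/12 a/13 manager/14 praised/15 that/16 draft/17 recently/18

4

The displaced element is "who" (word 1).
It is linked across 1 clause boundary (Ø).
It functions as the subject of "inquired", so the gap sits immediately after word 4 ("mentioned").
Base order: Hugo has mentioned that who inquired whether that director labeled a statue after a manager praised that draft recently.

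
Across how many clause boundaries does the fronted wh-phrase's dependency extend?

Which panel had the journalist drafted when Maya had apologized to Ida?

0

"which panel" originates inside the matrix clause — no clause boundary is crossed.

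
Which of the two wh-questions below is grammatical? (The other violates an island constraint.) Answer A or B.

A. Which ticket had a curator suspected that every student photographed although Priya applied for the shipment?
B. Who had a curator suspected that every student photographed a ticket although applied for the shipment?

A

In B, the wh-phrase is extracted from inside an adjunct island (introduced by "although"), which blocks movement.
In A, the extraction path crosses only that-complement boundaries, which are transparent.
So A is grammatical.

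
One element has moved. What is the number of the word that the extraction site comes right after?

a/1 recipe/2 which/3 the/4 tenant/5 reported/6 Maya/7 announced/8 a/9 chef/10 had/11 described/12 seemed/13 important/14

12

The displaced element is "a recipe" (word 2).
It is linked across 2 clause boundaries (Ø → Ø).
It functions as the direct object of "described", so the gap sits immediately after word 12 ("described").
Base order: The tenant reported Maya announced a chef had described a recipe.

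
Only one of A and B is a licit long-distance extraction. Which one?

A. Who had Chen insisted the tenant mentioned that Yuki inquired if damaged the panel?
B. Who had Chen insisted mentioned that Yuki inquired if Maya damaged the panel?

B

In A, the wh-phrase is extracted from inside a wh-island (introduced by "if"), which blocks movement.
In B, the extraction path crosses only that-complement boundaries, which are transparent.
So B is grammatical.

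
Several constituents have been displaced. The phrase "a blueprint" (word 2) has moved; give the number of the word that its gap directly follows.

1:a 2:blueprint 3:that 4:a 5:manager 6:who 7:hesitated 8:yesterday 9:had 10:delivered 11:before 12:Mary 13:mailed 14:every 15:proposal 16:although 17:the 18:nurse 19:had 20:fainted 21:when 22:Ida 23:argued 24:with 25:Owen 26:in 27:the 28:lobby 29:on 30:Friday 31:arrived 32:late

10

The displaced element is "a blueprint" (word 2).
It functions as the direct object of "delivered", so the gap sits immediately after word 10 ("delivered").
Base order: A manager who hesitated yesterday had delivered a blueprint before Mary mailed every proposal although the nurse had fainted when Ida argued with Owen in the lobby on Friday.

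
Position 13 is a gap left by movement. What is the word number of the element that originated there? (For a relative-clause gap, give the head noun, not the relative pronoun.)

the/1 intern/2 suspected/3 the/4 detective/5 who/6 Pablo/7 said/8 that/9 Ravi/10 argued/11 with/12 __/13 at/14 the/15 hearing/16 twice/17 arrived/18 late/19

5

The gap at 13 is the prepositional object of "argued", inside a relative clause.
The relative pronoun is "who" (word 6); it is bound by the head noun immediately before it.
Its filler is the head noun "detective", at word 5.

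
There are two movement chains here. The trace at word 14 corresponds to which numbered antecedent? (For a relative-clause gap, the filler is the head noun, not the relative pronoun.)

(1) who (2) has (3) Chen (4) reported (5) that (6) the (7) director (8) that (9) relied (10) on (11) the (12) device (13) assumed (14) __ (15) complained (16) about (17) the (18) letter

The marked gap is the subject of "complained".
Its filler is the fronted wh-phrase "who", at word 1.
(The other dependency links word 7 to a gap after word 8.)

1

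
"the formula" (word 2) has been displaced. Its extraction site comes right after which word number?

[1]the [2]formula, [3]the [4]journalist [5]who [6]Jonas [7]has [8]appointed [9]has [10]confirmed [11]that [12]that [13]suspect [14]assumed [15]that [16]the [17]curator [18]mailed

18

The displaced element is "the formula" (word 2).
It is linked across 2 clause boundaries (that → that).
It functions as the direct object of "mailed", so the gap sits immediately after word 18 ("mailed").
Base order: The journalist who Jonas has appointed has confirmed that that suspect assumed that the curator mailed the formula.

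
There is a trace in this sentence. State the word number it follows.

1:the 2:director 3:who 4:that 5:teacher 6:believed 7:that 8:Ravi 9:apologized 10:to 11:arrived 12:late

10

The displaced element is "the director" (word 2).
It is linked across 1 clause boundary (that).
It functions as the object of the preposition "to" of "apologized", so the gap sits immediately after word 10 ("to").
Base order: That teacher believed that Ravi apologized to the director.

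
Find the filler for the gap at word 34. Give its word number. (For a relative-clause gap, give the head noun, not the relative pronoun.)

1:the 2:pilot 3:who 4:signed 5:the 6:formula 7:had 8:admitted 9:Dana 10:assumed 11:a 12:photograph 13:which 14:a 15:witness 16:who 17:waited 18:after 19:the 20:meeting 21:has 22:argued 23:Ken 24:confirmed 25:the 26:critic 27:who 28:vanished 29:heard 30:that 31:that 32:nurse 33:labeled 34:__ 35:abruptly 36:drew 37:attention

The gap at 34 is the object of "labeled", inside a relative clause.
The relative pronoun is "which" (word 13); it is bound by the head noun immediately before it.
Its filler is the head noun "photograph", at word 12.

12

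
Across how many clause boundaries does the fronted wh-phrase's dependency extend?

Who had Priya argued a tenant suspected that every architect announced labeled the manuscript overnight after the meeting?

3

"who" is extracted from the subject of "labeled".
Boundaries crossed, outermost first: [Ø], [that], [Ø] — 3 in total.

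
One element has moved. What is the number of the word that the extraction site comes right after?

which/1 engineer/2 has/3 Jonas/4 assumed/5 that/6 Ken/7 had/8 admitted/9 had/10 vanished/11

The displaced element is "which engineer" (word 2).
It is linked across 2 clause boundaries (that → Ø).
It functions as the subject of "vanished", so the gap sits immediately after word 9 ("admitted").
Base order: Jonas has assumed that Ken had admitted that which engineer had vanished.

9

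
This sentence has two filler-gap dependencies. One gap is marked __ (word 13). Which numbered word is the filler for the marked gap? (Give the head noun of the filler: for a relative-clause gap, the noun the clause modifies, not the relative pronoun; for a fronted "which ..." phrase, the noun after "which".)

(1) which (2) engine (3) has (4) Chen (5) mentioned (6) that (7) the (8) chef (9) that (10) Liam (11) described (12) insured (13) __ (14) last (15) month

2

The marked gap is the direct object of "insured".
Its filler is the fronted wh-phrase "which engine", at word 2.
(The other dependency links word 8 to a gap after word 11.)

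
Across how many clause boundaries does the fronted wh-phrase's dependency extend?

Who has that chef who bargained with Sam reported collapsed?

"who" is extracted from the subject of "collapsed".
Boundaries crossed, outermost first: [Ø] — 1 in total.

1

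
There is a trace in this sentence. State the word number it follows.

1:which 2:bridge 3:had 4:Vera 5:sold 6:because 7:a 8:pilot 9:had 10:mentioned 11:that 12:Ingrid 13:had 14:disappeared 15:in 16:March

5

The displaced element is "which bridge" (word 2).
It functions as the direct object of "sold", so the gap sits immediately after word 5 ("sold").
Base order: Vera had sold which bridge because a pilot had mentioned that Ingrid had disappeared in March.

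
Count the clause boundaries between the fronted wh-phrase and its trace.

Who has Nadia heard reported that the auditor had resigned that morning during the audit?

"who" is extracted from the subject of "reported".
Boundaries crossed, outermost first: [Ø] — 1 in total.

1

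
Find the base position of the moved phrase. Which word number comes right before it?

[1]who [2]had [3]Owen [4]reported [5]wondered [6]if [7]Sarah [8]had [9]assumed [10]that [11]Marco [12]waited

The displaced element is "who" (word 1).
It is linked across 1 clause boundary (Ø).
It functions as the subject of "wondered", so the gap sits immediately after word 4 ("reported").
Base order: Owen had reported who wondered if Sarah had assumed that Marco waited.

4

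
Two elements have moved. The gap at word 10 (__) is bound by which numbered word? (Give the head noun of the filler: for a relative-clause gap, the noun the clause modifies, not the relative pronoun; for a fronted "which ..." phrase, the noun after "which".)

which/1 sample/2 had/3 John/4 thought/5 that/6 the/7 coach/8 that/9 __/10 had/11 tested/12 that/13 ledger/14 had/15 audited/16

8

The marked gap is inside the relative clause, the subject of "tested".
Its filler is the head noun "coach" (via "that"), at word 8.
(The other dependency links word 2 to a gap after word 16.)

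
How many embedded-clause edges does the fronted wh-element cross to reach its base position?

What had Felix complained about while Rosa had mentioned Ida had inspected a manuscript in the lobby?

0

"what" originates inside the matrix clause — no clause boundary is crossed.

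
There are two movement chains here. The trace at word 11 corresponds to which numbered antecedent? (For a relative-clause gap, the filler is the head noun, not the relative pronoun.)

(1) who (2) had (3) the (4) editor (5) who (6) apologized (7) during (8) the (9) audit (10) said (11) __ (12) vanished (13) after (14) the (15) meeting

1

The marked gap is the subject of "vanished".
Its filler is the fronted wh-phrase "who", at word 1.
(The other dependency links word 4 to a gap after word 5.)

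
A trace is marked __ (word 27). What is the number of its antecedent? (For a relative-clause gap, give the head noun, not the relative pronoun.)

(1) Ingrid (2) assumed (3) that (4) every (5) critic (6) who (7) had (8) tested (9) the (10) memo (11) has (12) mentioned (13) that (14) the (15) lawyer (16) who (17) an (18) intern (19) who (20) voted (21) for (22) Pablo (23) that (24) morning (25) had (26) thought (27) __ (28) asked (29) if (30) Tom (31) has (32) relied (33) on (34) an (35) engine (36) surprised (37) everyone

The gap at 27 is the subject of "asked", inside a relative clause.
The relative pronoun is "who" (word 16); it is bound by the head noun immediately before it.
Its filler is the head noun "lawyer", at word 15.

15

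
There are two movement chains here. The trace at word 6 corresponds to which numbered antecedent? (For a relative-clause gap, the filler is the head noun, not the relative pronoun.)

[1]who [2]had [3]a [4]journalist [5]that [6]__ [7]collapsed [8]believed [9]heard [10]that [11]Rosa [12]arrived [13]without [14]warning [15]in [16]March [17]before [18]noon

4

The marked gap is inside the relative clause, the subject of "collapsed".
Its filler is the head noun "journalist" (via "that"), at word 4.
(The other dependency links word 1 to a gap after word 8.)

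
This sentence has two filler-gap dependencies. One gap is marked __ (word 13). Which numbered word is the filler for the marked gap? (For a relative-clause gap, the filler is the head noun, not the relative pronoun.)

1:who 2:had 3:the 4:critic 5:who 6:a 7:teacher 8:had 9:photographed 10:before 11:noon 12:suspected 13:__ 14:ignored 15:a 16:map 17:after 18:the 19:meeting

1

The marked gap is the subject of "ignored".
Its filler is the fronted wh-phrase "who", at word 1.
(The other dependency links word 4 to a gap after word 9.)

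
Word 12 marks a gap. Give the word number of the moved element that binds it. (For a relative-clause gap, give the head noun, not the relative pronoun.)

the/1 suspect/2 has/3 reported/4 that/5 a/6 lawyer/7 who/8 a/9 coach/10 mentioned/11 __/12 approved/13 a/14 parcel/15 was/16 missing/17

7

The gap at 12 is the subject of "approved", inside a relative clause.
The relative pronoun is "who" (word 8); it is bound by the head noun immediately before it.
Its filler is the head noun "lawyer", at word 7.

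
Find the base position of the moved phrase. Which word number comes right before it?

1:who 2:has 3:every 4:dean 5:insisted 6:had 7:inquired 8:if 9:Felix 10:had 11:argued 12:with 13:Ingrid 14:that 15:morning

The displaced element is "who" (word 1).
It is linked across 1 clause boundary (Ø).
It functions as the subject of "inquired", so the gap sits immediately after word 5 ("insisted").
Base order: Every dean has insisted that who had inquired if Felix had argued with Ingrid that morning.

5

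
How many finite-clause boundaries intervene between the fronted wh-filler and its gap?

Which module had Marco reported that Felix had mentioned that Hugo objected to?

"which module" is extracted from the PP object of "objected".
Boundaries crossed, outermost first: [that], [that] — 2 in total.

2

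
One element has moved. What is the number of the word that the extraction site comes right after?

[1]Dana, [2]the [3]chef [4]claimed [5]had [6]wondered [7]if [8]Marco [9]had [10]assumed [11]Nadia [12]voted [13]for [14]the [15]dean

4

The displaced element is "Dana" (word 1).
It is linked across 1 clause boundary (Ø).
It functions as the subject of "wondered", so the gap sits immediately after word 4 ("claimed").
Base order: The chef claimed that Dana had wondered if Marco had assumed Nadia voted for the dean.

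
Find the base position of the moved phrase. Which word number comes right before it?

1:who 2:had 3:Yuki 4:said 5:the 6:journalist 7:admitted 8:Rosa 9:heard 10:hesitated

The displaced element is "who" (word 1).
It is linked across 3 clause boundaries (Ø → Ø → Ø).
It functions as the subject of "hesitated", so the gap sits immediately after word 9 ("heard").
Base order: Yuki had said the journalist admitted Rosa heard that who hesitated.

9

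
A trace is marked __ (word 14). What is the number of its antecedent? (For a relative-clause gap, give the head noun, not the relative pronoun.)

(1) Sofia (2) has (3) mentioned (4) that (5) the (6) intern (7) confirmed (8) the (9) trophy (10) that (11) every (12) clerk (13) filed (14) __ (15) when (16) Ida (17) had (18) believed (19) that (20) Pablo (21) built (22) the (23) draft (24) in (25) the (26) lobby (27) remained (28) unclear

The gap at 14 is the object of "filed", inside a relative clause.
The relative pronoun is "that" (word 10); it is bound by the head noun immediately before it.
Its filler is the head noun "trophy", at word 9.

9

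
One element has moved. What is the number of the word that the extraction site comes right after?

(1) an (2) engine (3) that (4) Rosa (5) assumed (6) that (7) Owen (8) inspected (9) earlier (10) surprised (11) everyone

The displaced element is "an engine" (word 2).
It is linked across 1 clause boundary (that).
It functions as the direct object of "inspected", so the gap sits immediately after word 8 ("inspected").
Base order: Rosa assumed that Owen inspected an engine earlier.

8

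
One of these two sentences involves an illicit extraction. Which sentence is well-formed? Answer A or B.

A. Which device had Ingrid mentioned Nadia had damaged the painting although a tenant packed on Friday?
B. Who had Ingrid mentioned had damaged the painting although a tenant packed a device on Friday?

B

In A, the wh-phrase is extracted from inside an adjunct island (introduced by "although"), which blocks movement.
In B, the extraction path crosses only that-complement boundaries, which are transparent.
So B is grammatical.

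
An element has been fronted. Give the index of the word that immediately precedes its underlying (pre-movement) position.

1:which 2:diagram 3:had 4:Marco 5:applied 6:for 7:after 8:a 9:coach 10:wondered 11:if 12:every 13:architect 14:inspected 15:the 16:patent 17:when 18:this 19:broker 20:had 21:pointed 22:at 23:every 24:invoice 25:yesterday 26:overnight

The displaced element is "which diagram" (word 2).
It functions as the object of the preposition "for" of "applied", so the gap sits immediately after word 6 ("for").
Base order: Marco had applied for which diagram after a coach wondered if every architect inspected the patent when this broker had pointed at every invoice yesterday overnight.

6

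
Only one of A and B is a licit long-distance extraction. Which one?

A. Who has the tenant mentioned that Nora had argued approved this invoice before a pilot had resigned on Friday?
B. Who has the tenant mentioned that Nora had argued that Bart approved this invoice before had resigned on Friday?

In B, the wh-phrase is extracted from inside an adjunct island (introduced by "before"), which blocks movement.
In A, the extraction path crosses only that-complement boundaries, which are transparent.
So A is grammatical.

A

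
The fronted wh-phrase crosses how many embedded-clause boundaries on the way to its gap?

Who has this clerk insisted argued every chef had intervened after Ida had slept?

1

"who" is extracted from the subject of "argued".
Boundaries crossed, outermost first: [Ø] — 1 in total.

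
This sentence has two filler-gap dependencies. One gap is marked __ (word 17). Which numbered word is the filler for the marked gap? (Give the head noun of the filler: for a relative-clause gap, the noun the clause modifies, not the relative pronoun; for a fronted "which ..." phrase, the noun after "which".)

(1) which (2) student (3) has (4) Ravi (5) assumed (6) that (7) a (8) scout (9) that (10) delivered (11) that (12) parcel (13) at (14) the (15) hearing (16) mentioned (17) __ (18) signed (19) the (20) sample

2

The marked gap is the subject of "signed".
Its filler is the fronted wh-phrase "which student", at word 2.
(The other dependency links word 8 to a gap after word 9.)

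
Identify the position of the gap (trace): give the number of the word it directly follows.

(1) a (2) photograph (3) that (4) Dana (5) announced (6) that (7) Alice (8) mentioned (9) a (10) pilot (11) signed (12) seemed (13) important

11

The displaced element is "a photograph" (word 2).
It is linked across 2 clause boundaries (that → Ø).
It functions as the direct object of "signed", so the gap sits immediately after word 11 ("signed").
Base order: Dana announced that Alice mentioned a pilot signed a photograph.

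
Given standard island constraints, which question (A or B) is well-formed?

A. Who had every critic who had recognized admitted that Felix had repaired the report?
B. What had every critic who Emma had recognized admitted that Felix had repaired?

In A, the wh-phrase is extracted from inside a complex-NP island (relative clause) (introduced by "who"), which blocks movement.
In B, the extraction path crosses only that-complement boundaries, which are transparent.
So B is grammatical.

B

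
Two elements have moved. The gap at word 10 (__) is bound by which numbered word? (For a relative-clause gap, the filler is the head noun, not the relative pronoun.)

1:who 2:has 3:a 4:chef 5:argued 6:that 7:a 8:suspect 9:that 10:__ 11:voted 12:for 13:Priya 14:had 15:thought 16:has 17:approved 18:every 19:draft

The marked gap is inside the relative clause, the subject of "voted".
Its filler is the head noun "suspect" (via "that"), at word 8.
(The other dependency links word 1 to a gap after word 15.)

8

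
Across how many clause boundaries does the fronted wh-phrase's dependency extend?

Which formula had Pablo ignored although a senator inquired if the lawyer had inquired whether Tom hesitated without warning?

0

"which formula" originates inside the matrix clause — no clause boundary is crossed.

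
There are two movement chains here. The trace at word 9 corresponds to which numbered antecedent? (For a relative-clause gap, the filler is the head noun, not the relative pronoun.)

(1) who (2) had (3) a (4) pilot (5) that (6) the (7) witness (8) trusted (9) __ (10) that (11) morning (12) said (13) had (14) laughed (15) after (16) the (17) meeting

4

The marked gap is inside the relative clause, the direct object of "trusted".
Its filler is the head noun "pilot" (via "that"), at word 4.
(The other dependency links word 1 to a gap after word 12.)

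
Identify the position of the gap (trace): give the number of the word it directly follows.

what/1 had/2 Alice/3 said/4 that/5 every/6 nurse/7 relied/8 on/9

The displaced element is "what" (word 1).
It is linked across 1 clause boundary (that).
It functions as the object of the preposition "on" of "relied", so the gap sits immediately after word 9 ("on").
Base order: Alice had said that every nurse relied on what.

9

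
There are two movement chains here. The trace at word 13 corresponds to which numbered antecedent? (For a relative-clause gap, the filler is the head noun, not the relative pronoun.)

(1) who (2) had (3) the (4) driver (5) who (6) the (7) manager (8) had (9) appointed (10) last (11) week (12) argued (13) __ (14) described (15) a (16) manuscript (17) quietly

1

The marked gap is the subject of "described".
Its filler is the fronted wh-phrase "who", at word 1.
(The other dependency links word 4 to a gap after word 9.)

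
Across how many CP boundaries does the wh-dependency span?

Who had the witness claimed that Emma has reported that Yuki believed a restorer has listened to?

3

"who" is extracted from the PP object of "listened".
Boundaries crossed, outermost first: [that], [that], [Ø] — 3 in total.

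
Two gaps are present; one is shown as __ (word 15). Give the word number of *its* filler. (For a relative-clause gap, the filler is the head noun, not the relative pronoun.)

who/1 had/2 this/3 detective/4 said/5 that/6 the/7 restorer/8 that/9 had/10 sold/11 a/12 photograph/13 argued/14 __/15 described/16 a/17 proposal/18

The marked gap is the subject of "described".
Its filler is the fronted wh-phrase "who", at word 1.
(The other dependency links word 8 to a gap after word 9.)

1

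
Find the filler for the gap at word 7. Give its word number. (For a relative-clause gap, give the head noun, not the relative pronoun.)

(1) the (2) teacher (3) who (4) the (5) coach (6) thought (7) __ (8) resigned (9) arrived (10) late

The gap at 7 is the subject of "resigned", inside a relative clause.
The relative pronoun is "who" (word 3); it is bound by the head noun immediately before it.
Its filler is the head noun "teacher", at word 2.

2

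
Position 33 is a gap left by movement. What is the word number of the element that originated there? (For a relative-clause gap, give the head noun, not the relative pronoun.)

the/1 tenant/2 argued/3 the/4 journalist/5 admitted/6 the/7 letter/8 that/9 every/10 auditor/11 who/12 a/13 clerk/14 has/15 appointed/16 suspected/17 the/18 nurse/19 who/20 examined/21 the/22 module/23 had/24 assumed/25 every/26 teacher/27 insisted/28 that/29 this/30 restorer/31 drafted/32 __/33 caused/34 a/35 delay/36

8

The gap at 33 is the object of "drafted", inside a relative clause.
The relative pronoun is "that" (word 9); it is bound by the head noun immediately before it.
Its filler is the head noun "letter", at word 8.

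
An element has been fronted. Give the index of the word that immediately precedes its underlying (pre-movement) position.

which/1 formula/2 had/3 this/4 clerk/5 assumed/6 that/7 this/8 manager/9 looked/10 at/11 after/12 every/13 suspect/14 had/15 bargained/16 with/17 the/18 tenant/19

The displaced element is "which formula" (word 2).
It is linked across 1 clause boundary (that).
It functions as the object of the preposition "at" of "looked", so the gap sits immediately after word 11 ("at").
Base order: This clerk had assumed that this manager looked at which formula after every suspect had bargained with the tenant.

11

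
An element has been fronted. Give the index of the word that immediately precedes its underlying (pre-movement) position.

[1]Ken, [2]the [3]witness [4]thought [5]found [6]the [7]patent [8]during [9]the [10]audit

The displaced element is "Ken" (word 1).
It is linked across 1 clause boundary (Ø).
It functions as the subject of "found", so the gap sits immediately after word 4 ("thought").
Base order: The witness thought Ken found the patent during the audit.

4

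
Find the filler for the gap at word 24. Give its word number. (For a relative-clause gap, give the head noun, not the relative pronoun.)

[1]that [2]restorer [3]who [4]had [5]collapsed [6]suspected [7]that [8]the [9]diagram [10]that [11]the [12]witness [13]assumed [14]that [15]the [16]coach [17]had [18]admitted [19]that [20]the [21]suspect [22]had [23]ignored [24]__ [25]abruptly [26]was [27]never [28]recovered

The gap at 24 is the object of "ignored", inside a relative clause.
The relative pronoun is "that" (word 10); it is bound by the head noun immediately before it.
Its filler is the head noun "diagram", at word 9.

9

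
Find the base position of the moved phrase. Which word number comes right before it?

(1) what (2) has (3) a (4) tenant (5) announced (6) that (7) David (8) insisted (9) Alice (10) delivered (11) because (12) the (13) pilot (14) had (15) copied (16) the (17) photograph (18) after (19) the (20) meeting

10

The displaced element is "what" (word 1).
It is linked across 2 clause boundaries (that → Ø).
It functions as the direct object of "delivered", so the gap sits immediately after word 10 ("delivered").
Base order: A tenant has announced that David insisted Alice delivered what because the pilot had copied the photograph after the meeting.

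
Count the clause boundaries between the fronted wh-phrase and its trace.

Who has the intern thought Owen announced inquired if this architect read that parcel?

2

"who" is extracted from the subject of "inquired".
Boundaries crossed, outermost first: [Ø], [Ø] — 2 in total.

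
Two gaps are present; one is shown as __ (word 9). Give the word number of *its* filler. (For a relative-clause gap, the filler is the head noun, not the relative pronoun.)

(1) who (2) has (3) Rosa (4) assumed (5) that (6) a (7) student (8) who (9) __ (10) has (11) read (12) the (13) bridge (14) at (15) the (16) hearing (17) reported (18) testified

7

The marked gap is inside the relative clause, the subject of "read".
Its filler is the head noun "student" (via "who"), at word 7.
(The other dependency links word 1 to a gap after word 17.)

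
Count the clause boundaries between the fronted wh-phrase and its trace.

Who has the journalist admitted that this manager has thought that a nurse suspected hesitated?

3

"who" is extracted from the subject of "hesitated".
Boundaries crossed, outermost first: [that], [that], [Ø] — 3 in total.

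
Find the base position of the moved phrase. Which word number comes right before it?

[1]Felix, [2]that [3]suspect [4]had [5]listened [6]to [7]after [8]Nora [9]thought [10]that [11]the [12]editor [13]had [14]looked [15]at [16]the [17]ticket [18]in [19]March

The displaced element is "Felix" (word 1).
It functions as the object of the preposition "to" of "listened", so the gap sits immediately after word 6 ("to").
Base order: That suspect had listened to Felix after Nora thought that the editor had looked at the ticket in March.

6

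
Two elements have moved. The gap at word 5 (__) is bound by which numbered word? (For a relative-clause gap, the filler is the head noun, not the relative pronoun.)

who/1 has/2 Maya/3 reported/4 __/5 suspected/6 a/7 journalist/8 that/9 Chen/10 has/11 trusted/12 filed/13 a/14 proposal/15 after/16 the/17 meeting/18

1

The marked gap is the subject of "suspected".
Its filler is the fronted wh-phrase "who", at word 1.
(The other dependency links word 8 to a gap after word 12.)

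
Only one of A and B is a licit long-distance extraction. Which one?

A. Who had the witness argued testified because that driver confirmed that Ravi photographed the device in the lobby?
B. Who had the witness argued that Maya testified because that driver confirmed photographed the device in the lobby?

In B, the wh-phrase is extracted from inside an adjunct island (introduced by "because"), which blocks movement.
In A, the extraction path crosses only that-complement boundaries, which are transparent.
So A is grammatical.

A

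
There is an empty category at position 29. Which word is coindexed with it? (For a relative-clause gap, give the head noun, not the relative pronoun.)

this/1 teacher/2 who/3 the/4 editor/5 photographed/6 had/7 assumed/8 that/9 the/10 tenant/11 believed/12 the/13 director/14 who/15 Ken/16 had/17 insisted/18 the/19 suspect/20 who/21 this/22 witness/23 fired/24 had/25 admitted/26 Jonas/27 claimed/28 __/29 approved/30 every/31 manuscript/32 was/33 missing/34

The gap at 29 is the subject of "approved", inside a relative clause.
The relative pronoun is "who" (word 15); it is bound by the head noun immediately before it.
Its filler is the head noun "director", at word 14.

14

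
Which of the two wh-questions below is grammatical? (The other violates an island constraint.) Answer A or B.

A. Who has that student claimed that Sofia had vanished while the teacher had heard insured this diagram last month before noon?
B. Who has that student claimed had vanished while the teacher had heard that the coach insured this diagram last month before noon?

B

In A, the wh-phrase is extracted from inside an adjunct island (introduced by "while"), which blocks movement.
In B, the extraction path crosses only that-complement boundaries, which are transparent.
So B is grammatical.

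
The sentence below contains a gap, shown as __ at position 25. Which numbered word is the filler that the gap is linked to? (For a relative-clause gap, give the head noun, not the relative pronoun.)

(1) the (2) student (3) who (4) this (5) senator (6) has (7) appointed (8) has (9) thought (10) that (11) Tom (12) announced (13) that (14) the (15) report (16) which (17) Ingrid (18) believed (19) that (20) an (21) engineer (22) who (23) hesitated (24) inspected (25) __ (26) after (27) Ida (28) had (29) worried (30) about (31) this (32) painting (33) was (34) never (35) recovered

The gap at 25 is the object of "inspected", inside a relative clause.
The relative pronoun is "which" (word 16); it is bound by the head noun immediately before it.
Its filler is the head noun "report", at word 15.

15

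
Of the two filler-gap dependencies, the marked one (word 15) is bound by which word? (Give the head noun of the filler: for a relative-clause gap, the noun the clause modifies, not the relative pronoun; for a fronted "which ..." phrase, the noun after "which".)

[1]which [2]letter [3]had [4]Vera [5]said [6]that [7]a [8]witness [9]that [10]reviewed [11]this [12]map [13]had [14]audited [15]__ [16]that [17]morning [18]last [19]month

The marked gap is the direct object of "audited".
Its filler is the fronted wh-phrase "which letter", at word 2.
(The other dependency links word 8 to a gap after word 9.)

2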